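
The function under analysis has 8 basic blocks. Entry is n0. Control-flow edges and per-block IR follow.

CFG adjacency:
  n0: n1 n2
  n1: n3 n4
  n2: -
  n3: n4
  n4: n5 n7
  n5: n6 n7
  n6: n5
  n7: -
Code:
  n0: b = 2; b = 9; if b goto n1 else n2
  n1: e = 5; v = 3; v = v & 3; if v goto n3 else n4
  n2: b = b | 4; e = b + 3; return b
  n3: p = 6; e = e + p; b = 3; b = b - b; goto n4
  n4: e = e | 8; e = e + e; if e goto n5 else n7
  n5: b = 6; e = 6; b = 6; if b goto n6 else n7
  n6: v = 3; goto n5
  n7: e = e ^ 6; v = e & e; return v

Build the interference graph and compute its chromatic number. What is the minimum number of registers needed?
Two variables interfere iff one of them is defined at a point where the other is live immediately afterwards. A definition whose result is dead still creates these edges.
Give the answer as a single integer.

Answer: 2

Derivation:
Block summaries:
  n0: {b} / ∅
  n1: {e,v} / ∅
  n2: {b,e} / {b}
  n3: {b,e,p} / {e}
  n4: {e} / {e}
  n5: {b,e} / ∅
  n6: {v} / ∅
  n7: {e,v} / {e}

Liveness:
  live n0: ∅→{b}
  live n1: ∅→{e}
  live n2: {b}→∅
  live n3: {e}→{e}
  live n4: {e}→{e}
  live n5: ∅→{e}
  live n6: ∅→∅
  live n7: {e}→∅

Conflict graph:
  b: {e}
  e: {b,p,v}
  p: {e}
  v: {e}

Colouring:
  lower bound: {b,e} mutually conflict ⇒ χ ≥ 2
  2-colouring: R0={e}  R1={b,p,v}
  χ = 2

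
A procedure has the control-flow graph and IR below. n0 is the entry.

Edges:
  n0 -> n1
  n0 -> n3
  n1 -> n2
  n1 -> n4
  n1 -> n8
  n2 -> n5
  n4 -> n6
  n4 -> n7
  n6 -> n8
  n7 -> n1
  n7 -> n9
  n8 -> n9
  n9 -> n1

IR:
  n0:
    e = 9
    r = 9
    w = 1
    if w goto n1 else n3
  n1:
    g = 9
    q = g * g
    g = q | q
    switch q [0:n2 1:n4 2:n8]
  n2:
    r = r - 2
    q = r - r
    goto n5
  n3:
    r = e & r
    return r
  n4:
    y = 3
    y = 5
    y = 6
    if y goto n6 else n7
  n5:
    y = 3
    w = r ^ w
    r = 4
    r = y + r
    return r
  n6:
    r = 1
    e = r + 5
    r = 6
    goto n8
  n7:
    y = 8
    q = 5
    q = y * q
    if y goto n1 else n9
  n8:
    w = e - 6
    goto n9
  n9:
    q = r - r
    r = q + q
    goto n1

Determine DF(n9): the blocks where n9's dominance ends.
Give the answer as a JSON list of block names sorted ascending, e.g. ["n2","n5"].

idom tree: n1←n0 n2←n1 n3←n0 n4←n1 n5←n2 n6←n4 n7←n4 n8←n1 n9←n1
Dom at joins:
  n1: preds {n0,n7,n9}: {n0} ∩ {n0,n1,n4,n7} ∩ {n0,n1,n9} = {n0}; idom=n0
  n8: preds {n1,n6}: {n0,n1} ∩ {n0,n1,n4,n6} = {n0,n1}; idom=n1
  n9: preds {n7,n8}: {n0,n1,n4,n7} ∩ {n0,n1,n8} = {n0,n1}; idom=n1

DF derivation:
  n1←n0: walk · to n0
  n1←n7: walk n7→n4→n1 to n0
  n1←n9: walk n9→n1 to n0
  n8←n1: walk · to n1
  n8←n6: walk n6→n4 to n1
  n9←n7: walk n7→n4 to n1
  n9←n8: walk n8 to n1
  n0: DF=∅
  n1: DF={n1}
  n2: DF=∅
  n3: DF=∅
  n4: DF={n1,n8,n9}
  n5: DF=∅
  n6: DF={n8}
  n7: DF={n1,n9}
  n8: DF={n9}
  n9: DF={n1}

DF(n9) = ["n1"]

Answer: ["n1"]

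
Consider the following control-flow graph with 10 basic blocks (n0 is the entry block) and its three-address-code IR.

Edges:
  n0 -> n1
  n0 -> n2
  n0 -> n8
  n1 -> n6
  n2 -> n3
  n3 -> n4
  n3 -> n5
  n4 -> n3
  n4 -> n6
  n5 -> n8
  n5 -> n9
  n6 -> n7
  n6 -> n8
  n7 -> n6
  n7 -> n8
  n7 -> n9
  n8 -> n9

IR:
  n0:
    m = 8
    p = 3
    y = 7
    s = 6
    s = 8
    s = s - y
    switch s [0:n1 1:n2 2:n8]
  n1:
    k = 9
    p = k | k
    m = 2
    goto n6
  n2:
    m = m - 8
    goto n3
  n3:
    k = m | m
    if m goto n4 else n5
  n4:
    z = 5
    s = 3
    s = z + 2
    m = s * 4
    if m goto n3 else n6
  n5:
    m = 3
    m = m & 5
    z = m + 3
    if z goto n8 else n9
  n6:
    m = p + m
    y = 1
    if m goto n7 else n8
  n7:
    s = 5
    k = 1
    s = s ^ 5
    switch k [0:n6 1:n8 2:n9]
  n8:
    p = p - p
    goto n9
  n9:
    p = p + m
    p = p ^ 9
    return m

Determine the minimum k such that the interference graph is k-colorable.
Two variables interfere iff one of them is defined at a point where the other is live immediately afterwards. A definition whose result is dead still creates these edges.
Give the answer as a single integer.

Per-block:
  n0: def={m,p,s,y} ue=∅
  n1: def={k,m,p} ue=∅
  n2: def={m} ue={m}
  n3: def={k} ue={m}
  n4: def={m,s,z} ue=∅
  n5: def={m,z} ue=∅
  n6: def={m,y} ue={m,p}
  n7: def={k,s} ue=∅
  n8: def={p} ue={p}
  n9: def={p} ue={m,p}

Liveness:
  live n0: ∅→{m,p}
  live n1: ∅→{m,p}
  live n2: {m,p}→{m,p}
  live n3: {m,p}→{p}
  live n4: {p}→{m,p}
  live n5: {p}→{m,p}
  live n6: {m,p}→{m,p}
  live n7: {m,p}→{m,p}
  live n8: {m,p}→{m,p}
  live n9: {m,p}→∅

Conflict graph:
  k: {m,p,s}
  m: {k,p,s,y,z}
  p: {k,m,s,y,z}
  s: {k,m,p,y,z}
  y: {m,p,s}
  z: {m,p,s}

Registers:
  lower bound: {k,m,p,s} mutually conflict ⇒ χ ≥ 4
  4-colouring: c0={m}  c1={p}  c2={s}  c3={k,y,z}
  χ = 4

Answer: 4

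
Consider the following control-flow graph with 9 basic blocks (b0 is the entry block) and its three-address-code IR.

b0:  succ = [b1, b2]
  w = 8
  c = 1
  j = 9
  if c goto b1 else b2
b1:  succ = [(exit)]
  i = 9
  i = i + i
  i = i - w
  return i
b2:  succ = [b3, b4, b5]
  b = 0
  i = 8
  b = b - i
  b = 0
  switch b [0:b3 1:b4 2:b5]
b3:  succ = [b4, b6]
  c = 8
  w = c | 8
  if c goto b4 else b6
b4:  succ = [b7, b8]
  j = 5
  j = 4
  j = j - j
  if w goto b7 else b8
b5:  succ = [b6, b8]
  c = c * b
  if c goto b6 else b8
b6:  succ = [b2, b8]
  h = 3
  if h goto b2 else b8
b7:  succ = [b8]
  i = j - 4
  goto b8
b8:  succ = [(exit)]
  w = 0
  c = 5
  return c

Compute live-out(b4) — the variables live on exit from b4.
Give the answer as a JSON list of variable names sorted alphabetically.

Answer: ["j"]

Derivation:
def/use:
  b0: {c,j,w} / ∅
  b1: {i} / {w}
  b2: {b,i} / ∅
  b3: {c,w} / ∅
  b4: {j} / {w}
  b5: {c} / {b,c}
  b6: {h} / ∅
  b7: {i} / {j}
  b8: {c,w} / ∅

Live sets:
  b0: in=∅ out={c,w}
  b1: in={w} out=∅
  b2: in={c,w} out={b,c,w}
  b3: in=∅ out={c,w}
  b4: in={w} out={j}
  b5: in={b,c,w} out={c,w}
  b6: in={c,w} out={c,w}
  b7: in={j} out=∅
  b8: in=∅ out=∅

live-out(b4) = ["j"]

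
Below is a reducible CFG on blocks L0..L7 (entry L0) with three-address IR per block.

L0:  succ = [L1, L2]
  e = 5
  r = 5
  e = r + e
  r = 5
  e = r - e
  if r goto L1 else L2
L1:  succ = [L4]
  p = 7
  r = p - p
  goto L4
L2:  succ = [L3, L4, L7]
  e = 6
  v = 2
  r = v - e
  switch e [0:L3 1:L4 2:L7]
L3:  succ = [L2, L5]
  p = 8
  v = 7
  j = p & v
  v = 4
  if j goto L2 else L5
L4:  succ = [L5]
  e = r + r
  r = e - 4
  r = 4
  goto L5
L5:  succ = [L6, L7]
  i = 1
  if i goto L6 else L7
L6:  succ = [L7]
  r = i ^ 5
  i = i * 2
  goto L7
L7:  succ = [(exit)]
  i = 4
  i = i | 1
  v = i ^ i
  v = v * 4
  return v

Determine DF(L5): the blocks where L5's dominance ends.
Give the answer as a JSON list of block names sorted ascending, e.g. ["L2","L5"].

Answer: ["L7"]

Derivation:
idom tree: L1←L0 L2←L0 L3←L2 L4←L0 L5←L0 L6←L5 L7←L0
Dom∩ at merges:
  L2: preds {L0,L3}: {L0} ∩ {L0,L2,L3} = {L0}; idom=L0
  L4: preds {L1,L2}: {L0,L1} ∩ {L0,L2} = {L0}; idom=L0
  L5: preds {L3,L4}: {L0,L2,L3} ∩ {L0,L4} = {L0}; idom=L0
  L7: preds {L2,L5,L6}: {L0,L2} ∩ {L0,L5} ∩ {L0,L5,L6} = {L0}; idom=L0

Frontier:
  L2←L0: walk · to L0
  L2←L3: walk L3→L2 to L0
  L4←L1: walk L1 to L0
  L4←L2: walk L2 to L0
  L5←L3: walk L3→L2 to L0
  L5←L4: walk L4 to L0
  L7←L2: walk L2 to L0
  L7←L5: walk L5 to L0
  L7←L6: walk L6→L5 to L0
  L0: DF=∅
  L1: DF={L4}
  L2: DF={L2,L4,L5,L7}
  L3: DF={L2,L5}
  L4: DF={L5}
  L5: DF={L7}
  L6: DF={L7}
  L7: DF=∅

DF(L5) = ["L7"]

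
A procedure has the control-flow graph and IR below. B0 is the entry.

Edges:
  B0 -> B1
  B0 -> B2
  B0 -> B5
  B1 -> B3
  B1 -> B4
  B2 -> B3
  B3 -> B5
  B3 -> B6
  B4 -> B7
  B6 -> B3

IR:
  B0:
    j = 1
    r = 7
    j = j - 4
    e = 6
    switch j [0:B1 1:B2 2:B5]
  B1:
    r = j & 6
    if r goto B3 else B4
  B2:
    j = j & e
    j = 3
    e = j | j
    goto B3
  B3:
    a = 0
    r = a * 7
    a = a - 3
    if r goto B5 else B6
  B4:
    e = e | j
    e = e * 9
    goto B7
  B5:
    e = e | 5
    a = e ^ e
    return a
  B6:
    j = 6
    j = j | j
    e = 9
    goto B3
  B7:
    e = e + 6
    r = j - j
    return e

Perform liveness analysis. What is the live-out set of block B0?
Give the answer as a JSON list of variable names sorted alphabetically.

def/use:
  B0: {e,j,r} / ∅
  B1: {r} / {j}
  B2: {e,j} / {e,j}
  B3: {a,r} / ∅
  B4: {e} / {e,j}
  B5: {a,e} / {e}
  B6: {e,j} / ∅
  B7: {e,r} / {e,j}

Liveness:
  live B0: ∅→{e,j}
  live B1: {e,j}→{e,j}
  live B2: {e,j}→{e}
  live B3: {e}→{e}
  live B4: {e,j}→{e,j}
  live B5: {e}→∅
  live B6: ∅→{e}
  live B7: {e,j}→∅

live-out(B0) = ["e", "j"]

Answer: ["e", "j"]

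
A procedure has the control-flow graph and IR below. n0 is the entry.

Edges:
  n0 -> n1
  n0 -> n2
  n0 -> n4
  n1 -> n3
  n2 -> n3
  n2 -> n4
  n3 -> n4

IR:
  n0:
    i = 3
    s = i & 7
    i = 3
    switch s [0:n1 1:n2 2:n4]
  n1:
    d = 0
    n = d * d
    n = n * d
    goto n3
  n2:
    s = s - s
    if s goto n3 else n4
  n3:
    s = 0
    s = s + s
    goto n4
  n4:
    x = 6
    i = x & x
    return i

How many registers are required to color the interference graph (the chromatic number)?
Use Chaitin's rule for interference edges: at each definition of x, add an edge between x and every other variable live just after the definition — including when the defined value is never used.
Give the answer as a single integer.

Answer: 2

Analysis:
Per-block:
  n0: {i,s} / ∅
  n1: {d,n} / ∅
  n2: {s} / {s}
  n3: {s} / ∅
  n4: {i,x} / ∅

Live sets:
  n0 li=∅ lo={s}
  n1 li=∅ lo=∅
  n2 li={s} lo=∅
  n3 li=∅ lo=∅
  n4 li=∅ lo=∅

Conflict graph:
  d: {n}
  i: {s}
  n: {d}
  s: {i}
  x: ∅

Registers:
  {d,n} pairwise interfere (2-clique) ⇒ χ ≥ 2
  2-colouring: R0={d,i,x}  R1={n,s}
  χ = 2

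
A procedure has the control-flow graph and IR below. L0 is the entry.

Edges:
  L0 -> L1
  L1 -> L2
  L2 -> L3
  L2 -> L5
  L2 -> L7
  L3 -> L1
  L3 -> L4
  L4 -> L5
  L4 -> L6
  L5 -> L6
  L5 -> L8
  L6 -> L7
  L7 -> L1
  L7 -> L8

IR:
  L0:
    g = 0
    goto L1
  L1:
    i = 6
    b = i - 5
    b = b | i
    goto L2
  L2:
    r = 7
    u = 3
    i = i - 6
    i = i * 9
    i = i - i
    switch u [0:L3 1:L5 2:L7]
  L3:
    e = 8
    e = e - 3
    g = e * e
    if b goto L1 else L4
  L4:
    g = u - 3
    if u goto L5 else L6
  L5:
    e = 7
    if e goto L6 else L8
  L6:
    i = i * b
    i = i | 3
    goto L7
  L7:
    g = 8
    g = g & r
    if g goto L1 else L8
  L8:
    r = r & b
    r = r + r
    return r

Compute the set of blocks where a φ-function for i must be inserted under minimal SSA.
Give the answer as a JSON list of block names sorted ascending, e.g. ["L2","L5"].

idom tree: L1←L0 L2←L1 L3←L2 L4←L3 L5←L2 L6←L2 L7←L2 L8←L2
Dom∩ at merges:
  L1: preds {L0,L3,L7}: {L0} ∩ {L0,L1,L2,L3} ∩ {L0,L1,L2,L7} = {L0}; idom=L0
  L5: preds {L2,L4}: {L0,L1,L2} ∩ {L0,L1,L2,L3,L4} = {L0,L1,L2}; idom=L2
  L6: preds {L4,L5}: {L0,L1,L2,L3,L4} ∩ {L0,L1,L2,L5} = {L0,L1,L2}; idom=L2
  L7: preds {L2,L6}: {L0,L1,L2} ∩ {L0,L1,L2,L6} = {L0,L1,L2}; idom=L2
  L8: preds {L5,L7}: {L0,L1,L2,L5} ∩ {L0,L1,L2,L7} = {L0,L1,L2}; idom=L2

DF derivation:
  L1←L0: walk · to L0
  L1←L3: walk L3→L2→L1 to L0
  L1←L7: walk L7→L2→L1 to L0
  L5←L2: walk · to L2
  L5←L4: walk L4→L3 to L2
  L6←L4: walk L4→L3 to L2
  L6←L5: walk L5 to L2
  L7←L2: walk · to L2
  L7←L6: walk L6 to L2
  L8←L5: walk L5 to L2
  L8←L7: walk L7 to L2
  L0 → ∅
  L1 → {L1}
  L2 → {L1}
  L3 → {L1,L5,L6}
  L4 → {L5,L6}
  L5 → {L6,L8}
  L6 → {L7}
  L7 → {L1,L8}
  L8 → ∅

φ for i: defs {L1,L2,L6}
  DF⁺ = {L1,L7,L8}

Answer: ["L1", "L7", "L8"]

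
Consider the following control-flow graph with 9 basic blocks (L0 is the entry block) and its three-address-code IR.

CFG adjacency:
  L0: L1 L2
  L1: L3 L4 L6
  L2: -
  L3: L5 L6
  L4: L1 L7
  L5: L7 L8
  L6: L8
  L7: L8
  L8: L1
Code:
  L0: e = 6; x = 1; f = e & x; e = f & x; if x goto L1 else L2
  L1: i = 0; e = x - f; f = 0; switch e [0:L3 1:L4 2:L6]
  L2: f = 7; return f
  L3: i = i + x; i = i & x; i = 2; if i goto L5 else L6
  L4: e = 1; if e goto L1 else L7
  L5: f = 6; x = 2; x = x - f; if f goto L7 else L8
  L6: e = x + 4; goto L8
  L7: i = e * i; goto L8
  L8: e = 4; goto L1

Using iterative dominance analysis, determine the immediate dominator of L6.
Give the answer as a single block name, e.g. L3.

idom tree: L1←L0 L2←L0 L3←L1 L4←L1 L5←L3 L6←L1 L7←L1 L8←L1
Dom∩ at merges:
  L1: preds {L0,L4,L8}: {L0} ∩ {L0,L1,L4} ∩ {L0,L1,L8} = {L0}; idom=L0
  L6: preds {L1,L3}: {L0,L1} ∩ {L0,L1,L3} = {L0,L1}; idom=L1
  L7: preds {L4,L5}: {L0,L1,L4} ∩ {L0,L1,L3,L5} = {L0,L1}; idom=L1
  L8: preds {L5,L6,L7}: {L0,L1,L3,L5} ∩ {L0,L1,L6} ∩ {L0,L1,L7} = {L0,L1}; idom=L1

idom(L6) = L1

Answer: L1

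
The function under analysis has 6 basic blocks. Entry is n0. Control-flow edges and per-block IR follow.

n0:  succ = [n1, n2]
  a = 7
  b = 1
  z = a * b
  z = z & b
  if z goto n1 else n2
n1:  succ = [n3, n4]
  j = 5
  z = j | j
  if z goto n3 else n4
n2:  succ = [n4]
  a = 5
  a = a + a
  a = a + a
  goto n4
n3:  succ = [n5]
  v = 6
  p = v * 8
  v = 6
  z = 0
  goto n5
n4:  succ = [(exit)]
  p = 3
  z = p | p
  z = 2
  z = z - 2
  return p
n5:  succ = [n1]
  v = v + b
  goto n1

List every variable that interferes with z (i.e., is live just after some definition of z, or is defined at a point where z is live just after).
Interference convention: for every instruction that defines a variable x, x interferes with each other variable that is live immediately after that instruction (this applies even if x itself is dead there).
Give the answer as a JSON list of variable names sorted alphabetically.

Block summaries:
  n0: def={a,b,z} ue=∅
  n1: def={j,z} ue=∅
  n2: def={a} ue=∅
  n3: def={p,v,z} ue=∅
  n4: def={p,z} ue=∅
  n5: def={v} ue={b,v}

Liveness:
  live n0: ∅→{b}
  live n1: {b}→{b}
  live n2: ∅→∅
  live n3: {b}→{b,v}
  live n4: ∅→∅
  live n5: {b,v}→{b}

Conflict graph:
  a — {b}
  b — {a,j,p,v,z}
  j — {b}
  p — {b,z}
  v — {b,z}
  z — {b,p,v}

N(z) = ["b", "p", "v"]

Answer: ["b", "p", "v"]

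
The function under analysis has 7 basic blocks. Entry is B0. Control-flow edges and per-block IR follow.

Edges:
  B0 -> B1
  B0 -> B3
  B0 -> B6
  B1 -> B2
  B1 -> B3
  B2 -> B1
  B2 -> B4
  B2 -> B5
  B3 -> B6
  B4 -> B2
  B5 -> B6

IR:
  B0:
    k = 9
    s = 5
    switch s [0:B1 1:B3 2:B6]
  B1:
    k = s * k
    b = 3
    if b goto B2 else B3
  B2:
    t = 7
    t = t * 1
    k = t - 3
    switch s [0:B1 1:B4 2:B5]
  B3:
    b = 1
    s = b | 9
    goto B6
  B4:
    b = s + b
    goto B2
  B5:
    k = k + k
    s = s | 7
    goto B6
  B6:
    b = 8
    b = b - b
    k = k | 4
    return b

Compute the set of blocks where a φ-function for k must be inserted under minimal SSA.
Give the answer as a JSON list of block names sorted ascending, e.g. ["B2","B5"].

idom tree: B1←B0 B2←B1 B3←B0 B4←B2 B5←B2 B6←B0
Join-block Dom:
  B1: preds {B0,B2}: {B0} ∩ {B0,B1,B2} = {B0}; idom=B0
  B2: preds {B1,B4}: {B0,B1} ∩ {B0,B1,B2,B4} = {B0,B1}; idom=B1
  B3: preds {B0,B1}: {B0} ∩ {B0,B1} = {B0}; idom=B0
  B6: preds {B0,B3,B5}: {B0} ∩ {B0,B3} ∩ {B0,B1,B2,B5} = {B0}; idom=B0

Frontier:
  join B1 pred B0: · stop@B0
  join B1 pred B2: B2→B1 stop@B0
  join B2 pred B1: · stop@B1
  join B2 pred B4: B4→B2 stop@B1
  join B3 pred B0: · stop@B0
  join B3 pred B1: B1 stop@B0
  join B6 pred B0: · stop@B0
  join B6 pred B3: B3 stop@B0
  join B6 pred B5: B5→B2→B1 stop@B0
  DF(B0)=∅
  DF(B1)={B1,B3,B6}
  DF(B2)={B1,B2,B6}
  DF(B3)={B6}
  DF(B4)={B2}
  DF(B5)={B6}
  DF(B6)=∅

φ for k: defs {B0,B1,B2,B5,B6}
  DF⁺ = {B1,B2,B3,B6}

Answer: ["B1", "B2", "B3", "B6"]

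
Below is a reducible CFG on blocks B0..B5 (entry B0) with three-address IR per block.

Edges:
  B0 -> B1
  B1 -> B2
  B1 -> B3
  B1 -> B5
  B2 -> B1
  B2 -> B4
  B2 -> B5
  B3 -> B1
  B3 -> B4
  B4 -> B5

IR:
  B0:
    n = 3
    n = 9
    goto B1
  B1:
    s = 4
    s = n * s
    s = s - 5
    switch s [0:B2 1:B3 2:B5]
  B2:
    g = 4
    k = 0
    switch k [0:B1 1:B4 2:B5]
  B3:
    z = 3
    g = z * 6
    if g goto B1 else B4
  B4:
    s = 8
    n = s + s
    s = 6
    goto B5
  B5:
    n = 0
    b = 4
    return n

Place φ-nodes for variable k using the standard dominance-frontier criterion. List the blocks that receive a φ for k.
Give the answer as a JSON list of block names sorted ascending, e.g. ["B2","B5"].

Answer: ["B1", "B4", "B5"]

Derivation:
idom tree: B1←B0 B2←B1 B3←B1 B4←B1 B5←B1
Dom at joins:
  B1: preds {B0,B2,B3}: {B0} ∩ {B0,B1,B2} ∩ {B0,B1,B3} = {B0}; idom=B0
  B4: preds {B2,B3}: {B0,B1,B2} ∩ {B0,B1,B3} = {B0,B1}; idom=B1
  B5: preds {B1,B2,B4}: {B0,B1} ∩ {B0,B1,B2} ∩ {B0,B1,B4} = {B0,B1}; idom=B1

DF walk-up:
  join B1 pred B0: · stop@B0
  join B1 pred B2: B2→B1 stop@B0
  join B1 pred B3: B3→B1 stop@B0
  join B4 pred B2: B2 stop@B1
  join B4 pred B3: B3 stop@B1
  join B5 pred B1: · stop@B1
  join B5 pred B2: B2 stop@B1
  join B5 pred B4: B4 stop@B1
  B0: DF=∅
  B1: DF={B1}
  B2: DF={B1,B4,B5}
  B3: DF={B1,B4}
  B4: DF={B5}
  B5: DF=∅

φ for k: defs {B2}
  DF⁺ = {B1,B4,B5}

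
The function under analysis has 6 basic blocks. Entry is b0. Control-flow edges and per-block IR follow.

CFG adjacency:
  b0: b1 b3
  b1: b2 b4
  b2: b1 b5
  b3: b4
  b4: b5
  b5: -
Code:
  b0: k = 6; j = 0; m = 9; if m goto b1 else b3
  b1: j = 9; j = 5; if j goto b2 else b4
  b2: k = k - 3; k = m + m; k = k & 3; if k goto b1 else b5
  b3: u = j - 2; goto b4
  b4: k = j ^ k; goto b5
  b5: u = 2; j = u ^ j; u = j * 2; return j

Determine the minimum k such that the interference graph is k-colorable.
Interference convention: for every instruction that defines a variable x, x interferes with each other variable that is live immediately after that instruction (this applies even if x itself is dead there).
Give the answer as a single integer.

Per-block:
  b0 def {j,k,m} use ∅
  b1 def {j} use ∅
  b2 def {k} use {k,m}
  b3 def {u} use {j}
  b4 def {k} use {j,k}
  b5 def {j,u} use {j}

Liveness:
  b0: in=∅ out={j,k,m}
  b1: in={k,m} out={j,k,m}
  b2: in={j,k,m} out={j,k,m}
  b3: in={j,k} out={j,k}
  b4: in={j,k} out={j}
  b5: in={j} out=∅

Interference:
  j — {k,m,u}
  k — {j,m,u}
  m — {j,k}
  u — {j,k}

Chromatic number:
  clique {j,k,m} ⇒ need ≥ 3
  assign j→c0 k→c1 m→c2 u→c2 — no edge inside a register ⇒ χ ≤ 3
  χ = 3

Answer: 3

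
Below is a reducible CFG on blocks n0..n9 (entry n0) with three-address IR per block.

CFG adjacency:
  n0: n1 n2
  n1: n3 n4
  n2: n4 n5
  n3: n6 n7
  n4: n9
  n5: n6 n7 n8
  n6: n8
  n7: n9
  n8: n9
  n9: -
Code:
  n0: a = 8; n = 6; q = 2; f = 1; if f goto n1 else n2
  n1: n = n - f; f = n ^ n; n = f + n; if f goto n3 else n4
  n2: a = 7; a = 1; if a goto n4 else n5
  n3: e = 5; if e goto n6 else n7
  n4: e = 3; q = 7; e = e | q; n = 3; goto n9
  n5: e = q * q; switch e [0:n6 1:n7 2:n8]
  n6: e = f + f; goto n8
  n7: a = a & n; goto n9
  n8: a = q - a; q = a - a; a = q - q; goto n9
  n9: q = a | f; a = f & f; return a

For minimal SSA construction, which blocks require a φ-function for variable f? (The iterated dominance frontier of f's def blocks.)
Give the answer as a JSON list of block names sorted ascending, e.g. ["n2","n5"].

idom tree: n1←n0 n2←n0 n3←n1 n4←n0 n5←n2 n6←n0 n7←n0 n8←n0 n9←n0
Dom at joins:
  n4: preds {n1,n2}: {n0,n1} ∩ {n0,n2} = {n0}; idom=n0
  n6: preds {n3,n5}: {n0,n1,n3} ∩ {n0,n2,n5} = {n0}; idom=n0
  n7: preds {n3,n5}: {n0,n1,n3} ∩ {n0,n2,n5} = {n0}; idom=n0
  n8: preds {n5,n6}: {n0,n2,n5} ∩ {n0,n6} = {n0}; idom=n0
  n9: preds {n4,n7,n8}: {n0,n4} ∩ {n0,n7} ∩ {n0,n8} = {n0}; idom=n0

Frontier:
  n4←n1: walk n1 to n0
  n4←n2: walk n2 to n0
  n6←n3: walk n3→n1 to n0
  n6←n5: walk n5→n2 to n0
  n7←n3: walk n3→n1 to n0
  n7←n5: walk n5→n2 to n0
  n8←n5: walk n5→n2 to n0
  n8←n6: walk n6 to n0
  n9←n4: walk n4 to n0
  n9←n7: walk n7 to n0
  n9←n8: walk n8 to n0
  n0 → ∅
  n1 → {n4,n6,n7}
  n2 → {n4,n6,n7,n8}
  n3 → {n6,n7}
  n4 → {n9}
  n5 → {n6,n7,n8}
  n6 → {n8}
  n7 → {n9}
  n8 → {n9}
  n9 → ∅

φ for f: defs {n0,n1}
  DF⁺ = {n4,n6,n7,n8,n9}

Answer: ["n4", "n6", "n7", "n8", "n9"]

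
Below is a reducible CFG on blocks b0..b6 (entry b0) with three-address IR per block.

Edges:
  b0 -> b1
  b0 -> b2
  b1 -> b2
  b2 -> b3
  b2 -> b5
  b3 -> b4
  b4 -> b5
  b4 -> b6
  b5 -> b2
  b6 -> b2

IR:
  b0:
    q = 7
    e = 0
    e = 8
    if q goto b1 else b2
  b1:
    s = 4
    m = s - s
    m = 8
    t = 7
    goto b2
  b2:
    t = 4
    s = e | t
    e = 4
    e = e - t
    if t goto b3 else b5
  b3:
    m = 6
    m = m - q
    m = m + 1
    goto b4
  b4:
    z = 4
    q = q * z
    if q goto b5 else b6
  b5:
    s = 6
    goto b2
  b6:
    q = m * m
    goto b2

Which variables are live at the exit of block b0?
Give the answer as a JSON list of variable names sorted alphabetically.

Answer: ["e", "q"]

Working:
def/use:
  b0 def {e,q} use ∅
  b1 def {m,s,t} use ∅
  b2 def {e,s,t} use {e}
  b3 def {m} use {q}
  b4 def {q,z} use {q}
  b5 def {s} use ∅
  b6 def {q} use {m}

Backward fixpoint:
  b0: in=∅ out={e,q}
  b1: in={e,q} out={e,q}
  b2: in={e,q} out={e,q}
  b3: in={e,q} out={e,m,q}
  b4: in={e,m,q} out={e,m,q}
  b5: in={e,q} out={e,q}
  b6: in={e,m} out={e,q}

live-out(b0) = ["e", "q"]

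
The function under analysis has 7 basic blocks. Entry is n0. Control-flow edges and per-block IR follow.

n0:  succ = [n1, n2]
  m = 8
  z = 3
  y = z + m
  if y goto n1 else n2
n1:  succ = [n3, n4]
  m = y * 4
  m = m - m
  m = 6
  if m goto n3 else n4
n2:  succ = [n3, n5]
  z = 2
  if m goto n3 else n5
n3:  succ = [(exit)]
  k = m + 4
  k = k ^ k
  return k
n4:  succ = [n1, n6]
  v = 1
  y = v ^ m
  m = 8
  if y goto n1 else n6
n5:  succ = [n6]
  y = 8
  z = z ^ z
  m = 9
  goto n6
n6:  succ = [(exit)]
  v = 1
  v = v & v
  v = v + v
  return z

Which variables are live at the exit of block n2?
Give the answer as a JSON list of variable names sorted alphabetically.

Answer: ["m", "z"]

Analysis:
def/use:
  n0: {m,y,z} / ∅
  n1: {m} / {y}
  n2: {z} / {m}
  n3: {k} / {m}
  n4: {m,v,y} / {m}
  n5: {m,y,z} / {z}
  n6: {v} / {z}

Liveness:
  live n0: ∅→{m,y,z}
  live n1: {y,z}→{m,z}
  live n2: {m}→{m,z}
  live n3: {m}→∅
  live n4: {m,z}→{y,z}
  live n5: {z}→{z}
  live n6: {z}→∅

live-out(n2) = ["m", "z"]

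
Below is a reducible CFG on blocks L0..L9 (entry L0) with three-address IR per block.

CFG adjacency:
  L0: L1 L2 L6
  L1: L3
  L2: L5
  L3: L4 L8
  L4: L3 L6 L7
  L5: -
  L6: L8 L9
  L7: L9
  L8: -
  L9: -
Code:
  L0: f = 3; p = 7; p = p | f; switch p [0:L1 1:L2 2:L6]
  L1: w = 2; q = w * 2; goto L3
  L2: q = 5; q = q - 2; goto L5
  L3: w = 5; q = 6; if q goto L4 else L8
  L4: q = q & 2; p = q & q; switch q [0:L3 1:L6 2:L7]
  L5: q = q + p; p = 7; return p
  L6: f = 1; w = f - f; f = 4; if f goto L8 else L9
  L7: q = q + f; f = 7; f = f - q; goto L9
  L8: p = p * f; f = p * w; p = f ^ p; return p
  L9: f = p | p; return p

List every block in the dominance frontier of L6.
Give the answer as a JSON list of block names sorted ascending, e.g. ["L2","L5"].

idom tree: L1←L0 L2←L0 L3←L1 L4←L3 L5←L2 L6←L0 L7←L4 L8←L0 L9←L0
Dom∩ at merges:
  L3: preds {L1,L4}: {L0,L1} ∩ {L0,L1,L3,L4} = {L0,L1}; idom=L1
  L6: preds {L0,L4}: {L0} ∩ {L0,L1,L3,L4} = {L0}; idom=L0
  L8: preds {L3,L6}: {L0,L1,L3} ∩ {L0,L6} = {L0}; idom=L0
  L9: preds {L6,L7}: {L0,L6} ∩ {L0,L1,L3,L4,L7} = {L0}; idom=L0

Frontier:
  L3←L1: walk · to L1
  L3←L4: walk L4→L3 to L1
  L6←L0: walk · to L0
  L6←L4: walk L4→L3→L1 to L0
  L8←L3: walk L3→L1 to L0
  L8←L6: walk L6 to L0
  L9←L6: walk L6 to L0
  L9←L7: walk L7→L4→L3→L1 to L0
  L0: DF=∅
  L1: DF={L6,L8,L9}
  L2: DF=∅
  L3: DF={L3,L6,L8,L9}
  L4: DF={L3,L6,L9}
  L5: DF=∅
  L6: DF={L8,L9}
  L7: DF={L9}
  L8: DF=∅
  L9: DF=∅

DF(L6) = ["L8", "L9"]

Answer: ["L8", "L9"]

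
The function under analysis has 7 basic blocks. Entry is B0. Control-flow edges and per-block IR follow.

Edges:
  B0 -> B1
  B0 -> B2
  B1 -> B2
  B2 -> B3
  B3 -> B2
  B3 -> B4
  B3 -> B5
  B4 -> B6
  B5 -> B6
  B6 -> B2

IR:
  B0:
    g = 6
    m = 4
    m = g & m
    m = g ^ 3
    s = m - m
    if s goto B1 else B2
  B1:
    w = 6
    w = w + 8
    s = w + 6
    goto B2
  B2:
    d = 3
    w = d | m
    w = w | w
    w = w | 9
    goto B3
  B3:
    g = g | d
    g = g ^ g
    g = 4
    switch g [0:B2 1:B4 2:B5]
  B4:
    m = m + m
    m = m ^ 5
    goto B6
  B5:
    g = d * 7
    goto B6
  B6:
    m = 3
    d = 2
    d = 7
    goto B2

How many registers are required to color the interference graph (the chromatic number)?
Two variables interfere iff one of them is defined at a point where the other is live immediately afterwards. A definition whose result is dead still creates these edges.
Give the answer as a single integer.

Block summaries:
  B0 def {g,m,s} use ∅
  B1 def {s,w} use ∅
  B2 def {d,w} use {m}
  B3 def {g} use {d,g}
  B4 def {m} use {m}
  B5 def {g} use {d}
  B6 def {d,m} use ∅

Backward fixpoint:
  live B0: ∅→{g,m}
  live B1: {g,m}→{g,m}
  live B2: {g,m}→{d,g,m}
  live B3: {d,g,m}→{d,g,m}
  live B4: {g,m}→{g}
  live B5: {d}→{g}
  live B6: {g}→{g,m}

Interference:
  d: {g,m,w}
  g: {d,m,s,w}
  m: {d,g,s,w}
  s: {g,m}
  w: {d,g,m}

Colouring:
  clique {d,g,m,w} ⇒ need ≥ 4
  assign d→r2 g→r0 m→r1 s→r2 w→r3 — no edge inside a register ⇒ χ ≤ 4
  χ = 4

Answer: 4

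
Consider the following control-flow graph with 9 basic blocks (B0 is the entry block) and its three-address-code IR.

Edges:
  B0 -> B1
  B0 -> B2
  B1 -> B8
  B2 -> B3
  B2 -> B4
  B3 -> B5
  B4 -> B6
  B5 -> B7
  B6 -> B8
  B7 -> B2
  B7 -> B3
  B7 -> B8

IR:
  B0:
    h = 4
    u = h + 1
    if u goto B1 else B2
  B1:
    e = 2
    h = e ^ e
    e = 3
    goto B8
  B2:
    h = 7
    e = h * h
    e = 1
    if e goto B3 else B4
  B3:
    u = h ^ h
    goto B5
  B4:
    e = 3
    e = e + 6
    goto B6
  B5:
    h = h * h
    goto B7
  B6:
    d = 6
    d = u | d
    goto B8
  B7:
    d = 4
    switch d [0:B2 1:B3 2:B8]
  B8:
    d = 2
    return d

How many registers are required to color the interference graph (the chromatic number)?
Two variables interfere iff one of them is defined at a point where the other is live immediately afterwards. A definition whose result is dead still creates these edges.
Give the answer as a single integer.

Answer: 3

Derivation:
Per-block:
  B0: def={h,u} ue=∅
  B1: def={e,h} ue=∅
  B2: def={e,h} ue=∅
  B3: def={u} ue={h}
  B4: def={e} ue=∅
  B5: def={h} ue={h}
  B6: def={d} ue={u}
  B7: def={d} ue=∅
  B8: def={d} ue=∅

Backward fixpoint:
  B0: in=∅ out={u}
  B1: in=∅ out=∅
  B2: in={u} out={h,u}
  B3: in={h} out={h,u}
  B4: in={u} out={u}
  B5: in={h,u} out={h,u}
  B6: in={u} out=∅
  B7: in={h,u} out={h,u}
  B8: in=∅ out=∅

Interference:
  d↔{h,u}
  e↔{h,u}
  h↔{d,e,u}
  u↔{d,e,h}

Colouring:
  lower bound: {d,h,u} mutually conflict ⇒ χ ≥ 3
  3-colouring: R0={h}  R1={u}  R2={d,e}
  χ = 3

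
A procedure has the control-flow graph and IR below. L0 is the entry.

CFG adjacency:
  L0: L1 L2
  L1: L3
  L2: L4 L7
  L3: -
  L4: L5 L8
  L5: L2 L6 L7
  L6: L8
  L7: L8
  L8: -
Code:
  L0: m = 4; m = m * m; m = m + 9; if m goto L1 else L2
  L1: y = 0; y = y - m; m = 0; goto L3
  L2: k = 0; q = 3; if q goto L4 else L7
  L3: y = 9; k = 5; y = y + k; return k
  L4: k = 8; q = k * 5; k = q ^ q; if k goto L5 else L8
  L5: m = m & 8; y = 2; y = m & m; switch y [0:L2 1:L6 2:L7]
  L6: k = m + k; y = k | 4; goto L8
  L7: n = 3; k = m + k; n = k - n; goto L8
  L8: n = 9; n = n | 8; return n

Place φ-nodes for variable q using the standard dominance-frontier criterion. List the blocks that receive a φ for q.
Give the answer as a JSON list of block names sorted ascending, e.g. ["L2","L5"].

Answer: ["L2", "L7", "L8"]

Derivation:
idom tree: L1←L0 L2←L0 L3←L1 L4←L2 L5←L4 L6←L5 L7←L2 L8←L2
Dom at joins:
  L2: preds {L0,L5}: {L0} ∩ {L0,L2,L4,L5} = {L0}; idom=L0
  L7: preds {L2,L5}: {L0,L2} ∩ {L0,L2,L4,L5} = {L0,L2}; idom=L2
  L8: preds {L4,L6,L7}: {L0,L2,L4} ∩ {L0,L2,L4,L5,L6} ∩ {L0,L2,L7} = {L0,L2}; idom=L2

DF derivation:
  L2←L0: walk · to L0
  L2←L5: walk L5→L4→L2 to L0
  L7←L2: walk · to L2
  L7←L5: walk L5→L4 to L2
  L8←L4: walk L4 to L2
  L8←L6: walk L6→L5→L4 to L2
  L8←L7: walk L7 to L2
  DF(L0)=∅
  DF(L1)=∅
  DF(L2)={L2}
  DF(L3)=∅
  DF(L4)={L2,L7,L8}
  DF(L5)={L2,L7,L8}
  DF(L6)={L8}
  DF(L7)={L8}
  DF(L8)=∅

φ for q: defs {L2,L4}
  DF⁺ = {L2,L7,L8}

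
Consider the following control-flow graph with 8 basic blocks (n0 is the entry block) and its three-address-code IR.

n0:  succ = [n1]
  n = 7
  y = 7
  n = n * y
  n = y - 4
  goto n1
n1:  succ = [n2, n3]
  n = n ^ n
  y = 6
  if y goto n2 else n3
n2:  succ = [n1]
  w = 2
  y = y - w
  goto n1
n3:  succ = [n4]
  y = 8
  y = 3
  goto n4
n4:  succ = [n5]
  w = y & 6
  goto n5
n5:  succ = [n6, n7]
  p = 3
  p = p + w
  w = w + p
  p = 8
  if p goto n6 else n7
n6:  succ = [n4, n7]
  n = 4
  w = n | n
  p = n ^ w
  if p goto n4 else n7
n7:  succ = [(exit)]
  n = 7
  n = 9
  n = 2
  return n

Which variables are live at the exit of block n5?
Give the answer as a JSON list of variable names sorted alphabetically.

Per-block:
  n0 def {n,y} use ∅
  n1 def {n,y} use {n}
  n2 def {w,y} use {y}
  n3 def {y} use ∅
  n4 def {w} use {y}
  n5 def {p,w} use {w}
  n6 def {n,p,w} use ∅
  n7 def {n} use ∅

Liveness:
  n0 li=∅ lo={n}
  n1 li={n} lo={n,y}
  n2 li={n,y} lo={n}
  n3 li=∅ lo={y}
  n4 li={y} lo={w,y}
  n5 li={w,y} lo={y}
  n6 li={y} lo={y}
  n7 li=∅ lo=∅

live-out(n5) = ["y"]

Answer: ["y"]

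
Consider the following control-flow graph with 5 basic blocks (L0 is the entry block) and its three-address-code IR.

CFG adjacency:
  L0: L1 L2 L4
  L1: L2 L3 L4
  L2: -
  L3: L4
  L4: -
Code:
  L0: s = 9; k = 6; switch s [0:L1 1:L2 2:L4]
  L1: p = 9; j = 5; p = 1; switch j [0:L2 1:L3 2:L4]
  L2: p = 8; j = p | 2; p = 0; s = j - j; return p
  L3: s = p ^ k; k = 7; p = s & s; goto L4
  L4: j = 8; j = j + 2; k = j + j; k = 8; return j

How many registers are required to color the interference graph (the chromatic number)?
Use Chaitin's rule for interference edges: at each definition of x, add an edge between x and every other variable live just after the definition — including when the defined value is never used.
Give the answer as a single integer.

Answer: 3

Working:
Block summaries:
  L0: {k,s} / ∅
  L1: {j,p} / ∅
  L2: {j,p,s} / ∅
  L3: {k,p,s} / {k,p}
  L4: {j,k} / ∅

Liveness:
  L0: in=∅ out={k}
  L1: in={k} out={k,p}
  L2: in=∅ out=∅
  L3: in={k,p} out=∅
  L4: in=∅ out=∅

Conflict graph:
  j — {k,p}
  k — {j,p,s}
  p — {j,k,s}
  s — {k,p}

Registers:
  lower bound: {j,k,p} mutually conflict ⇒ χ ≥ 3
  assign j→R2 k→R0 p→R1 s→R2 — no edge inside a register ⇒ χ ≤ 3
  χ = 3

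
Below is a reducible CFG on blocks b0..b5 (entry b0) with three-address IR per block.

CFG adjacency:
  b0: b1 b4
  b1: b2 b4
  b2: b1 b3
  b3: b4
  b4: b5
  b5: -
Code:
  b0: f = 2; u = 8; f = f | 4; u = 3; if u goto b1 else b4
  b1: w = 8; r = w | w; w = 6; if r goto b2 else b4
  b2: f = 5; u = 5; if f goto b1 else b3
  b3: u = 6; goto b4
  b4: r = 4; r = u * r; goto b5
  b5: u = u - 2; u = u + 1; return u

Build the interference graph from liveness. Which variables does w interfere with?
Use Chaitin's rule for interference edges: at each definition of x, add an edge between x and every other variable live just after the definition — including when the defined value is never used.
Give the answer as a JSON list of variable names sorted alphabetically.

Answer: ["r", "u"]

Working:
def/use:
  b0: def={f,u} ue=∅
  b1: def={r,w} ue=∅
  b2: def={f,u} ue=∅
  b3: def={u} ue=∅
  b4: def={r} ue={u}
  b5: def={u} ue={u}

Live sets:
  b0: in=∅ out={u}
  b1: in={u} out={u}
  b2: in=∅ out={u}
  b3: in=∅ out={u}
  b4: in={u} out={u}
  b5: in={u} out=∅

Interfere edges:
  f: {u}
  r: {u,w}
  u: {f,r,w}
  w: {r,u}

N(w) = ["r", "u"]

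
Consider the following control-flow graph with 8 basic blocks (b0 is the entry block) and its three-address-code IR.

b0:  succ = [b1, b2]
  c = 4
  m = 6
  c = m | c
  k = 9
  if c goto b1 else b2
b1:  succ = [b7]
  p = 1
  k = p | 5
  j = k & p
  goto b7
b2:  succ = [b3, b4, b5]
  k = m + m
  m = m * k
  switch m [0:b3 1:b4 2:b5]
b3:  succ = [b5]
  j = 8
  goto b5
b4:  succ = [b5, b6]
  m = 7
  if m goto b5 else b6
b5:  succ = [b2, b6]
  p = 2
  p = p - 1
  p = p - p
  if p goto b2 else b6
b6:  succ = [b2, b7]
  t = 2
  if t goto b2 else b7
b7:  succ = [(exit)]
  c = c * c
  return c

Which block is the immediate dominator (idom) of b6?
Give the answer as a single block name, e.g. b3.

Answer: b2

Working:
idom tree: b1←b0 b2←b0 b3←b2 b4←b2 b5←b2 b6←b2 b7←b0
Dom∩ at merges:
  b2: preds {b0,b5,b6}: {b0} ∩ {b0,b2,b5} ∩ {b0,b2,b6} = {b0}; idom=b0
  b5: preds {b2,b3,b4}: {b0,b2} ∩ {b0,b2,b3} ∩ {b0,b2,b4} = {b0,b2}; idom=b2
  b6: preds {b4,b5}: {b0,b2,b4} ∩ {b0,b2,b5} = {b0,b2}; idom=b2
  b7: preds {b1,b6}: {b0,b1} ∩ {b0,b2,b6} = {b0}; idom=b0

idom(b6) = b2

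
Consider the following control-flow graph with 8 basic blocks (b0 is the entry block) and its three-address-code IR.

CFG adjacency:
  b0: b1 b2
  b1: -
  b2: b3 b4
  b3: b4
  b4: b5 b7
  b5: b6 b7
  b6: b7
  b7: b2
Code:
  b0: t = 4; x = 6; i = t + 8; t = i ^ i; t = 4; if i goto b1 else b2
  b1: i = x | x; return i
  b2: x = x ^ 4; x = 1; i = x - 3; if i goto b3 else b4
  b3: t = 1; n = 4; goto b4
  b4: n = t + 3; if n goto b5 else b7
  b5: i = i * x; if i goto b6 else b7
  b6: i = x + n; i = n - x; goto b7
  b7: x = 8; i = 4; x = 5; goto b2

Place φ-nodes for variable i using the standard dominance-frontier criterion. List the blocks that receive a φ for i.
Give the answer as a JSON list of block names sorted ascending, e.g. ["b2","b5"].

Answer: ["b2", "b7"]

Analysis:
idom tree: b1←b0 b2←b0 b3←b2 b4←b2 b5←b4 b6←b5 b7←b4
Dom∩ at merges:
  b2: preds {b0,b7}: {b0} ∩ {b0,b2,b4,b7} = {b0}; idom=b0
  b4: preds {b2,b3}: {b0,b2} ∩ {b0,b2,b3} = {b0,b2}; idom=b2
  b7: preds {b4,b5,b6}: {b0,b2,b4} ∩ {b0,b2,b4,b5} ∩ {b0,b2,b4,b5,b6} = {b0,b2,b4}; idom=b4

DF walk-up:
  join b2 pred b0: · stop@b0
  join b2 pred b7: b7→b4→b2 stop@b0
  join b4 pred b2: · stop@b2
  join b4 pred b3: b3 stop@b2
  join b7 pred b4: · stop@b4
  join b7 pred b5: b5 stop@b4
  join b7 pred b6: b6→b5 stop@b4
  DF(b0)=∅
  DF(b1)=∅
  DF(b2)={b2}
  DF(b3)={b4}
  DF(b4)={b2}
  DF(b5)={b7}
  DF(b6)={b7}
  DF(b7)={b2}

φ for i: defs {b0,b1,b2,b5,b6,b7}
  DF⁺ = {b2,b7}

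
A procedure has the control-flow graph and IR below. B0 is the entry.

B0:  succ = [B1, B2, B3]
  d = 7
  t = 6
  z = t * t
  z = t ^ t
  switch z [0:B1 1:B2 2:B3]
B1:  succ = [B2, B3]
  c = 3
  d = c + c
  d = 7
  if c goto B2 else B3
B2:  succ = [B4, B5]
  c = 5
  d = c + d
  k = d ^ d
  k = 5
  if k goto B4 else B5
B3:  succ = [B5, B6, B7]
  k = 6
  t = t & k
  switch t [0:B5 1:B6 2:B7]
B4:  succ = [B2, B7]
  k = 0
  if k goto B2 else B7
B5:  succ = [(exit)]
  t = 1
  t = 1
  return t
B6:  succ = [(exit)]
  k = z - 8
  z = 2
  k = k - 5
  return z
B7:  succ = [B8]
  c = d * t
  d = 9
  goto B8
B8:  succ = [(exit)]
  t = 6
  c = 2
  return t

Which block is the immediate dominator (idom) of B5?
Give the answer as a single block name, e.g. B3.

idom tree: B1←B0 B2←B0 B3←B0 B4←B2 B5←B0 B6←B3 B7←B0 B8←B7
Join-block Dom:
  B2: preds {B0,B1,B4}: {B0} ∩ {B0,B1} ∩ {B0,B2,B4} = {B0}; idom=B0
  B3: preds {B0,B1}: {B0} ∩ {B0,B1} = {B0}; idom=B0
  B5: preds {B2,B3}: {B0,B2} ∩ {B0,B3} = {B0}; idom=B0
  B7: preds {B3,B4}: {B0,B3} ∩ {B0,B2,B4} = {B0}; idom=B0

idom(B5) = B0

Answer: B0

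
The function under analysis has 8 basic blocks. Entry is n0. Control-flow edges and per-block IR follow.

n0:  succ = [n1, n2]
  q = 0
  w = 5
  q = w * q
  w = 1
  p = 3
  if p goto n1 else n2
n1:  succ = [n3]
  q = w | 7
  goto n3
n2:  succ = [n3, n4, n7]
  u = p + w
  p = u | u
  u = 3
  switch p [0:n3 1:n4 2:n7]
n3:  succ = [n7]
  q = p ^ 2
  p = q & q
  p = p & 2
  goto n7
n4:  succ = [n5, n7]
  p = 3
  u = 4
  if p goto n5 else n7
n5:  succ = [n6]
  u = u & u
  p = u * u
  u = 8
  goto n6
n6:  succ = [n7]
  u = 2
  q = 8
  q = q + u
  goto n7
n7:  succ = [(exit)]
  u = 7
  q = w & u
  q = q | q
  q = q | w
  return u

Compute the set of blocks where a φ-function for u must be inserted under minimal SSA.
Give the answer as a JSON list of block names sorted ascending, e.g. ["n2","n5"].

idom tree: n1←n0 n2←n0 n3←n0 n4←n2 n5←n4 n6←n5 n7←n0
Dom at joins:
  n3: preds {n1,n2}: {n0,n1} ∩ {n0,n2} = {n0}; idom=n0
  n7: preds {n2,n3,n4,n6}: {n0,n2} ∩ {n0,n3} ∩ {n0,n2,n4} ∩ {n0,n2,n4,n5,n6} = {n0}; idom=n0

Frontier:
  n3←n1: walk n1 to n0
  n3←n2: walk n2 to n0
  n7←n2: walk n2 to n0
  n7←n3: walk n3 to n0
  n7←n4: walk n4→n2 to n0
  n7←n6: walk n6→n5→n4→n2 to n0
  n0 → ∅
  n1 → {n3}
  n2 → {n3,n7}
  n3 → {n7}
  n4 → {n7}
  n5 → {n7}
  n6 → {n7}
  n7 → ∅

φ for u: defs {n2,n4,n5,n6,n7}
  DF⁺ = {n3,n7}

Answer: ["n3", "n7"]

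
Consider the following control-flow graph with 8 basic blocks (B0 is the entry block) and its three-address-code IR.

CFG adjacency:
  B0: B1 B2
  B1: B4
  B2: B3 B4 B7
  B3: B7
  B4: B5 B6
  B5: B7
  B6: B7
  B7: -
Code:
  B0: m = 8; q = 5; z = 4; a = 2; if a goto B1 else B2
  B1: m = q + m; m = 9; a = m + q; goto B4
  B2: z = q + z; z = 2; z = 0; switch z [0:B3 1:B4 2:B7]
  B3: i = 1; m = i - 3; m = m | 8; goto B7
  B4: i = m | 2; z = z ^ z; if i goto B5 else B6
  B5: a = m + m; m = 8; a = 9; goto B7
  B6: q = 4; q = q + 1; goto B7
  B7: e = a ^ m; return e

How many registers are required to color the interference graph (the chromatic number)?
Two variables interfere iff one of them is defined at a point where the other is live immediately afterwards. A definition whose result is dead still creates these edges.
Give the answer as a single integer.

Answer: 4

Analysis:
def/use:
  B0 def {a,m,q,z} use ∅
  B1 def {a,m} use {m,q}
  B2 def {z} use {q,z}
  B3 def {i,m} use ∅
  B4 def {i,z} use {m,z}
  B5 def {a,m} use {m}
  B6 def {q} use ∅
  B7 def {e} use {a,m}

Liveness:
  B0 li=∅ lo={a,m,q,z}
  B1 li={m,q,z} lo={a,m,z}
  B2 li={a,m,q,z} lo={a,m,z}
  B3 li={a} lo={a,m}
  B4 li={a,m,z} lo={a,m}
  B5 li={m} lo={a,m}
  B6 li={a,m} lo={a,m}
  B7 li={a,m} lo=∅

Interfere edges:
  a: {i,m,q,z}
  e: ∅
  i: {a,m,z}
  m: {a,i,q,z}
  q: {a,m,z}
  z: {a,i,m,q}

Chromatic number:
  {a,i,m,z} pairwise interfere (4-clique) ⇒ χ ≥ 4
  4-colouring: r0={a,e}  r1={m}  r2={z}  r3={i,q}
  χ = 4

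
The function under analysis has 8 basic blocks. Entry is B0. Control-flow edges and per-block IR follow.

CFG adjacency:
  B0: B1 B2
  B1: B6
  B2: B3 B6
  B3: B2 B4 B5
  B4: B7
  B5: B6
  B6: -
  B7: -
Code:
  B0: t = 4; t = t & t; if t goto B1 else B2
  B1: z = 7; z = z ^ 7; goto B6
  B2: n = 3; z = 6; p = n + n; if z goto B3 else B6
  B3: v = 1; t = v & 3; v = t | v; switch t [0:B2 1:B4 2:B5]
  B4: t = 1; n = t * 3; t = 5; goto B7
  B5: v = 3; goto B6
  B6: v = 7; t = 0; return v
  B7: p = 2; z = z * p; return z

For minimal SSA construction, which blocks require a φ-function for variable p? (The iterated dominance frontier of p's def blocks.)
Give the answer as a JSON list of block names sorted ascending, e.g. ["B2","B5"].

Answer: ["B2", "B6"]

Analysis:
idom tree: B1←B0 B2←B0 B3←B2 B4←B3 B5←B3 B6←B0 B7←B4
Dom∩ at merges:
  B2: preds {B0,B3}: {B0} ∩ {B0,B2,B3} = {B0}; idom=B0
  B6: preds {B1,B2,B5}: {B0,B1} ∩ {B0,B2} ∩ {B0,B2,B3,B5} = {B0}; idom=B0

DF walk-up:
  B2←B0: walk · to B0
  B2←B3: walk B3→B2 to B0
  B6←B1: walk B1 to B0
  B6←B2: walk B2 to B0
  B6←B5: walk B5→B3→B2 to B0
  B0 → ∅
  B1 → {B6}
  B2 → {B2,B6}
  B3 → {B2,B6}
  B4 → ∅
  B5 → {B6}
  B6 → ∅
  B7 → ∅

φ for p: defs {B2,B7}
  DF⁺ = {B2,B6}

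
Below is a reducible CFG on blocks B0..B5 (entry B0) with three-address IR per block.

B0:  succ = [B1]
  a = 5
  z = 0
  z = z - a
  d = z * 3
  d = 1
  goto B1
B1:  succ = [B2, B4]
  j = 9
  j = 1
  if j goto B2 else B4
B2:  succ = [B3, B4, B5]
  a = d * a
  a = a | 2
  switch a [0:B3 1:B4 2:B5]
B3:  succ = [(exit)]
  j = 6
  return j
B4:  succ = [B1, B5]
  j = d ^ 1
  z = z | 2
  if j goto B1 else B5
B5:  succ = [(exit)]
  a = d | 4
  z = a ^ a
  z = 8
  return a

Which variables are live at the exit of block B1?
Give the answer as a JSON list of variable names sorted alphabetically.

Answer: ["a", "d", "z"]

Derivation:
Block summaries:
  B0: def={a,d,z} ue=∅
  B1: def={j} ue=∅
  B2: def={a} ue={a,d}
  B3: def={j} ue=∅
  B4: def={j,z} ue={d,z}
  B5: def={a,z} ue={d}

Liveness:
  B0 li=∅ lo={a,d,z}
  B1 li={a,d,z} lo={a,d,z}
  B2 li={a,d,z} lo={a,d,z}
  B3 li=∅ lo=∅
  B4 li={a,d,z} lo={a,d,z}
  B5 li={d} lo=∅

live-out(B1) = ["a", "d", "z"]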